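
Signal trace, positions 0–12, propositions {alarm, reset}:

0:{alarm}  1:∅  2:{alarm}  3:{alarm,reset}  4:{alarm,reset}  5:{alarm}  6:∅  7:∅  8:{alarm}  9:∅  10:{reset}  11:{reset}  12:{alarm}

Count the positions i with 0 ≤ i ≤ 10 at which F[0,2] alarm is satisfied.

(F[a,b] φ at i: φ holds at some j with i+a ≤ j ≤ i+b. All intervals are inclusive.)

Evaluate at each i in [0,10]:
  i=0: ✓ (witness j=0)
  i=1: ✓ (witness j=2)
  i=2: ✓ (witness j=2)
  i=3: ✓ (witness j=3)
  i=4: ✓ (witness j=4)
  i=5: ✓ (witness j=5)
  i=6: ✓ (witness j=8)
  i=7: ✓ (witness j=8)
  i=8: ✓ (witness j=8)
  i=9: ✗ (none in [9,11])
  i=10: ✓ (witness j=12)
Positions where it holds: {0, 1, 2, 3, 4, 5, 6, 7, 8, 10} → 10.

10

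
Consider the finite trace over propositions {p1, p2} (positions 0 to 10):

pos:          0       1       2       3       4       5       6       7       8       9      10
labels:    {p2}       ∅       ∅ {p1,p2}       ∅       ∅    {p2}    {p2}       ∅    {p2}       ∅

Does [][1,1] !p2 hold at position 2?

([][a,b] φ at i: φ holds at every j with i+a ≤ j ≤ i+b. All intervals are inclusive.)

Check !p2 at every j in [3,3]:
  j=3: false
Fails at j=3 → formula fails.

False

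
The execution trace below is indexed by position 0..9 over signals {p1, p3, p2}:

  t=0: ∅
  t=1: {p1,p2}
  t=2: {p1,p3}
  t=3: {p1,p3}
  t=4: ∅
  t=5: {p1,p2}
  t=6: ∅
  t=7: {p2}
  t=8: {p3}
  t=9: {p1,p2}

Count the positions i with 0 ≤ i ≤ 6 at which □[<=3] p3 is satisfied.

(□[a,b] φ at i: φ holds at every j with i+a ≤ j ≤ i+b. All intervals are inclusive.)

Evaluate at each i in [0,6]:
  i=0: ✗ (fails at j=0)
  i=1: ✗ (fails at j=1)
  i=2: ✗ (fails at j=4)
  i=3: ✗ (fails at j=4)
  i=4: ✗ (fails at j=4)
  i=5: ✗ (fails at j=5)
  i=6: ✗ (fails at j=6)
Positions where it holds: {} → 0.

0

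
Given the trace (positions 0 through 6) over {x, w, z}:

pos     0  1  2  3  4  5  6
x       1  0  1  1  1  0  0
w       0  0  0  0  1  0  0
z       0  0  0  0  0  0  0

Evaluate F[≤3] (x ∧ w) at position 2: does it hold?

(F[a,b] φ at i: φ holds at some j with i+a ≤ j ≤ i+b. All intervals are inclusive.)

Check (x ∧ w) at each j in [2,5]:
  j=2: false
  j=3: false
  j=4: true
  j=5: false
Found at j=4 → formula holds.

Yes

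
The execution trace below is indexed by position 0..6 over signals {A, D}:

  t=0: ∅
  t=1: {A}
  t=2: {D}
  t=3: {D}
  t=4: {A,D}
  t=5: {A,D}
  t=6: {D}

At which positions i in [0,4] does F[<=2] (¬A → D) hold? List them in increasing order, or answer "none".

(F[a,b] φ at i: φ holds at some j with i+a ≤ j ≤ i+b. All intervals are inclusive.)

0, 1, 2, 3, 4

Evaluate at each i in [0,4]:
  i=0: ✓ (witness j=1)
  i=1: ✓ (witness j=1)
  i=2: ✓ (witness j=2)
  i=3: ✓ (witness j=3)
  i=4: ✓ (witness j=4)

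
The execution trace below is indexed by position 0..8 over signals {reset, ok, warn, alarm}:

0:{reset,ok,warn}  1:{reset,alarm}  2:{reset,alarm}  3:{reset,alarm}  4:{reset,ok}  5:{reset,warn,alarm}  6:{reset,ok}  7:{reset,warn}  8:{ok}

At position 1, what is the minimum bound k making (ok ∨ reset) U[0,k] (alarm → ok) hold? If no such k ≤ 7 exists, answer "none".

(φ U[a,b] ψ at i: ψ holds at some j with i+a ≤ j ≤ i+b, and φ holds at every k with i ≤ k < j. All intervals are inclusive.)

3

Need earliest j ≥ 1 with (alarm → ok), and (ok ∨ reset) at every k in [1,j-1].
  j=1: rhs fails.
  j=2: rhs fails.
  j=3: rhs fails.
  j=4: rhs holds; lhs holds on [1,3]. k = 3.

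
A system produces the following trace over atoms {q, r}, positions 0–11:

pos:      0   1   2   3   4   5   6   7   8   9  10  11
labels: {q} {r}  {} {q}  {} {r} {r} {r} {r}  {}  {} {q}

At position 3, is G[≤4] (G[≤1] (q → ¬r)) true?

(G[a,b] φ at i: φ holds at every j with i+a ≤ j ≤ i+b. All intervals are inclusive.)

Holds

Check G[≤1] (q → ¬r) at every j in [3,7]:
  j=3: holds on [3,4]
  j=4: holds on [4,5]
  j=5: holds on [5,6]
  j=6: holds on [6,7]
  j=7: holds on [7,8]
All positions satisfy it → formula holds.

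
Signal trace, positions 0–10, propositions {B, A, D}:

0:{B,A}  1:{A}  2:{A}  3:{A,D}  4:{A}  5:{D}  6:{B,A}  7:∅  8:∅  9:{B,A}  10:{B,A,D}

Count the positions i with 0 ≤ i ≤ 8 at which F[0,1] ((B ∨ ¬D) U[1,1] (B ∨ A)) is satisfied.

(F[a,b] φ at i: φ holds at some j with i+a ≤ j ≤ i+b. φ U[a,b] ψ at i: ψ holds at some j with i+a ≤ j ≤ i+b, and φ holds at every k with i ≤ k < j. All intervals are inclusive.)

Evaluate at each i in [0,8]:
  i=0: ✓ (witness j=0)
  i=1: ✓ (witness j=1)
  i=2: ✓ (witness j=2)
  i=3: ✗ (none in [3,4])
  i=4: ✗ (none in [4,5])
  i=5: ✗ (none in [5,6])
  i=6: ✗ (none in [6,7])
  i=7: ✓ (witness j=8)
  i=8: ✓ (witness j=8)
Positions where it holds: {0, 1, 2, 7, 8} → 5.

5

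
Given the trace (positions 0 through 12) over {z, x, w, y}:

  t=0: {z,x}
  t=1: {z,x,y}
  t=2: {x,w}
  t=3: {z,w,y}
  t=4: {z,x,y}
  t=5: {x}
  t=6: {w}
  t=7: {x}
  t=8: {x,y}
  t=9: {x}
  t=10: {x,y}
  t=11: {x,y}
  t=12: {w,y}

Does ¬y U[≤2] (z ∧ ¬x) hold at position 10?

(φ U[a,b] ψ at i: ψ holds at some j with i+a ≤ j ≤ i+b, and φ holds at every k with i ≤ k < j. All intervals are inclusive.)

Need some j in [10,12] with (z ∧ ¬x), and ¬y at every k in [10,j-1].
  j=10: (z ∧ ¬x) false.
  j=11: (z ∧ ¬x) false.
  j=12: (z ∧ ¬x) false.
No j in the window works → until fails.

No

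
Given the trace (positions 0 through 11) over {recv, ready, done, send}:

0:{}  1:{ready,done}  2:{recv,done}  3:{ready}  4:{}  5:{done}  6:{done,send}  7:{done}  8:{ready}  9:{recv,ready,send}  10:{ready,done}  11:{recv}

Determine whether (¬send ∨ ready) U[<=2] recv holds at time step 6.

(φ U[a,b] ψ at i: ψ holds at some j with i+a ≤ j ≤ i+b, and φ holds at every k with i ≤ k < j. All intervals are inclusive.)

False

Need some j in [6,8] with recv, and (¬send ∨ ready) at every k in [6,j-1].
  j=6: recv false.
  j=7: recv false.
  j=8: recv false.
No j in the window works → until fails.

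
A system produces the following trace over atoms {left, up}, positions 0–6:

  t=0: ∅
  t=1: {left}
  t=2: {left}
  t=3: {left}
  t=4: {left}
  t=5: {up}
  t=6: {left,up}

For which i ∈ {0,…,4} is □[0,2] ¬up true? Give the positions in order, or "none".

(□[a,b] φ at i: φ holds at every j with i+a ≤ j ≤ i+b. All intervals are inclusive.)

Evaluate at each i in [0,4]:
  i=0: ✓ (all of [0,2])
  i=1: ✓ (all of [1,3])
  i=2: ✓ (all of [2,4])
  i=3: ✗ (fails at j=5)
  i=4: ✗ (fails at j=5)

0, 1, 2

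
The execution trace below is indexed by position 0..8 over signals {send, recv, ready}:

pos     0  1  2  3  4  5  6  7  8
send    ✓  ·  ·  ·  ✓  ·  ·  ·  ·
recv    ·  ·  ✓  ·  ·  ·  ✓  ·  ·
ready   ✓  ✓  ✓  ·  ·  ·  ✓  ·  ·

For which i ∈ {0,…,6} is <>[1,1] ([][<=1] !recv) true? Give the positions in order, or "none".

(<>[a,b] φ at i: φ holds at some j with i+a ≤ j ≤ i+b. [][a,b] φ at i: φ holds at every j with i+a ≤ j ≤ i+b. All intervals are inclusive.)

Evaluate at each i in [0,6]:
  i=0: ✗ (none in [1,1])
  i=1: ✗ (none in [2,2])
  i=2: ✓ (witness j=3)
  i=3: ✓ (witness j=4)
  i=4: ✗ (none in [5,5])
  i=5: ✗ (none in [6,6])
  i=6: ✓ (witness j=7)

2, 3, 6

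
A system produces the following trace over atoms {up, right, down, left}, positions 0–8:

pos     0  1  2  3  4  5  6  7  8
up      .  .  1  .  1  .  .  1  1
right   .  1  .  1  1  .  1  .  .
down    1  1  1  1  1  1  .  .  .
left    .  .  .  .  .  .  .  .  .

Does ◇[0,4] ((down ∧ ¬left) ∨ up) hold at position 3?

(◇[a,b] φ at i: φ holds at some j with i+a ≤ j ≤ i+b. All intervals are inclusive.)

Check ((down ∧ ¬left) ∨ up) at each j in [3,7]:
  j=3: true
  j=4: true
  j=5: true
  j=6: false
  j=7: true
Found at j=3 → formula holds.

Holds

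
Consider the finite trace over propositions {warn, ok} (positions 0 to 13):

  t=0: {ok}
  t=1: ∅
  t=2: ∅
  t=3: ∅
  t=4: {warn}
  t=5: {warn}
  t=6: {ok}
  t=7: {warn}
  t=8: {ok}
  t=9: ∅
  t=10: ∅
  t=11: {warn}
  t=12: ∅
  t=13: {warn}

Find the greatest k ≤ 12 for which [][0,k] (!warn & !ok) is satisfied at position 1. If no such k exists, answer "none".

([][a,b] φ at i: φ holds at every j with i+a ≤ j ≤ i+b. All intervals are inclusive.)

(!warn & !ok) must hold from j=1 onward; find where it first fails.
  j=1: holds
  j=2: holds
  j=3: holds
  j=4: fails
Holds on [1,3], so largest k = 2.

2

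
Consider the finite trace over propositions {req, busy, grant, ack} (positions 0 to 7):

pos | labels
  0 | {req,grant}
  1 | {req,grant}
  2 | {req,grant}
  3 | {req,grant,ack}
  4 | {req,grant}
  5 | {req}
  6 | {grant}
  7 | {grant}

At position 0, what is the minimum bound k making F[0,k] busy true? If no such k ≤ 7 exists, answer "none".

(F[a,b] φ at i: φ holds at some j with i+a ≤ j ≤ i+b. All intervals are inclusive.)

Scan j = 0,1,… for busy:
  j=0: fails
  j=1: fails
  j=2: fails
  j=3: fails
  j=4: fails
  j=5: fails
  j=6: fails
  j=7: fails
No j in [0,7] satisfies it → none.

none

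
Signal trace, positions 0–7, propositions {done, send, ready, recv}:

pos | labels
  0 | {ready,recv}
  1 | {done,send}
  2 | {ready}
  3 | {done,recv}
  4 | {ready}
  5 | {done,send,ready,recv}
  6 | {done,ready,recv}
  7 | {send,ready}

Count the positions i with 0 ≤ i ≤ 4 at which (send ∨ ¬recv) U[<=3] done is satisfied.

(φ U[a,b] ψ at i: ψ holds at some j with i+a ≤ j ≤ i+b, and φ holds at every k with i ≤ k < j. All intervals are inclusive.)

Evaluate at each i in [0,4]:
  i=0: ✗ (lhs fails at k=0 before rhs at j=1)
  i=1: ✓ (rhs at j=1)
  i=2: ✓ (rhs at j=3; lhs holds on [2,2])
  i=3: ✓ (rhs at j=3)
  i=4: ✓ (rhs at j=5; lhs holds on [4,4])
Positions where it holds: {1, 2, 3, 4} → 4.

4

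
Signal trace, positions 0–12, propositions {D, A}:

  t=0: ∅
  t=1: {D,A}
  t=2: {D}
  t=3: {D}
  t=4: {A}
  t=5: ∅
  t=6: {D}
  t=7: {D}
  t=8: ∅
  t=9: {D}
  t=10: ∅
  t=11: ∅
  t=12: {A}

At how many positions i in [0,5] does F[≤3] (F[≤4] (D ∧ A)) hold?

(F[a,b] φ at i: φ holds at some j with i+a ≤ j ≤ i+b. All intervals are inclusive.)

Evaluate at each i in [0,5]:
  i=0: ✓ (witness j=0)
  i=1: ✓ (witness j=1)
  i=2: ✗ (none in [2,5])
  i=3: ✗ (none in [3,6])
  i=4: ✗ (none in [4,7])
  i=5: ✗ (none in [5,8])
Positions where it holds: {0, 1} → 2.

2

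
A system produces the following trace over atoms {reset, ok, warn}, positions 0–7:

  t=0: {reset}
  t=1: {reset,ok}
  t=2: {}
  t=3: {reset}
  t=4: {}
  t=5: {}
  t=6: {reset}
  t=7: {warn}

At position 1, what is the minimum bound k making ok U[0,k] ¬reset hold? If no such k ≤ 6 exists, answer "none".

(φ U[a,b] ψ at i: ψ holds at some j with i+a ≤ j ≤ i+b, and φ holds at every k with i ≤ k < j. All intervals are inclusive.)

1

Need earliest j ≥ 1 with ¬reset, and ok at every k in [1,j-1].
  j=1: rhs fails.
  j=2: rhs holds; lhs holds on [1,1]. k = 1.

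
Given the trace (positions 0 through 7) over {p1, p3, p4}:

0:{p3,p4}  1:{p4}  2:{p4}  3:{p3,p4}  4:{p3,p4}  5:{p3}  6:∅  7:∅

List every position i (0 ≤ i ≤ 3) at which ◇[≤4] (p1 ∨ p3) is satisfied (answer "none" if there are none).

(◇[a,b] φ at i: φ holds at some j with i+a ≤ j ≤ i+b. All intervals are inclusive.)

0, 1, 2, 3

Evaluate at each i in [0,3]:
  i=0: ✓ (witness j=0)
  i=1: ✓ (witness j=3)
  i=2: ✓ (witness j=3)
  i=3: ✓ (witness j=3)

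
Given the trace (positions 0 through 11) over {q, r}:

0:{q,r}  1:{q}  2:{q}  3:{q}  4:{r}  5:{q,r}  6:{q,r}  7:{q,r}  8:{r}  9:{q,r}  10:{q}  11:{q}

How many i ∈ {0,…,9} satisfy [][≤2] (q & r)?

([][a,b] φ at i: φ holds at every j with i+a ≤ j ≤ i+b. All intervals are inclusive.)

Evaluate at each i in [0,9]:
  i=0: ✗ (fails at j=1)
  i=1: ✗ (fails at j=1)
  i=2: ✗ (fails at j=2)
  i=3: ✗ (fails at j=3)
  i=4: ✗ (fails at j=4)
  i=5: ✓ (all of [5,7])
  i=6: ✗ (fails at j=8)
  i=7: ✗ (fails at j=8)
  i=8: ✗ (fails at j=8)
  i=9: ✗ (fails at j=10)
Positions where it holds: {5} → 1.

1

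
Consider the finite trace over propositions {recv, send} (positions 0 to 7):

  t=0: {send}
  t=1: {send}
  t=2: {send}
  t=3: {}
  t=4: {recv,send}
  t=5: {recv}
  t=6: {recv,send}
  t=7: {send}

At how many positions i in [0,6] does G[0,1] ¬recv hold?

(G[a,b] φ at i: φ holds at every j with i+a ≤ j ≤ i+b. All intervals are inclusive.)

3

Evaluate at each i in [0,6]:
  i=0: ✓ (all of [0,1])
  i=1: ✓ (all of [1,2])
  i=2: ✓ (all of [2,3])
  i=3: ✗ (fails at j=4)
  i=4: ✗ (fails at j=4)
  i=5: ✗ (fails at j=5)
  i=6: ✗ (fails at j=6)
Positions where it holds: {0, 1, 2} → 3.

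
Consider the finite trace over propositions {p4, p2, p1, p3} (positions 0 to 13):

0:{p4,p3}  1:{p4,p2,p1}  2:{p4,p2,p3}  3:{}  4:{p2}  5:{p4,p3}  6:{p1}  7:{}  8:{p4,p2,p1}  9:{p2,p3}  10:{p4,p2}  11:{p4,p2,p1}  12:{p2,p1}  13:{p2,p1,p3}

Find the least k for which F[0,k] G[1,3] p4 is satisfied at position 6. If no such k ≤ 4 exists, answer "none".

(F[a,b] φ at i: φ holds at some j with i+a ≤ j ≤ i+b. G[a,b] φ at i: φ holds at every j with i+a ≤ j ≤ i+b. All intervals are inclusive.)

none

Scan j = 6,7,… for G[1,3] p4:
  j=6: fails
  j=7: fails
  j=8: fails
  j=9: fails
  j=10: fails
No j in [6,10] satisfies it → none.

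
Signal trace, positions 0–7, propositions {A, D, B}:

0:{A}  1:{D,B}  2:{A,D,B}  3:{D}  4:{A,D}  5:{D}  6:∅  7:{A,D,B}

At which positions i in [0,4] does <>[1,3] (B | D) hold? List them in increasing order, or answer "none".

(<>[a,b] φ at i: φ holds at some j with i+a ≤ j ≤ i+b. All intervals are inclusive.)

Evaluate at each i in [0,4]:
  i=0: ✓ (witness j=1)
  i=1: ✓ (witness j=2)
  i=2: ✓ (witness j=3)
  i=3: ✓ (witness j=4)
  i=4: ✓ (witness j=5)

0, 1, 2, 3, 4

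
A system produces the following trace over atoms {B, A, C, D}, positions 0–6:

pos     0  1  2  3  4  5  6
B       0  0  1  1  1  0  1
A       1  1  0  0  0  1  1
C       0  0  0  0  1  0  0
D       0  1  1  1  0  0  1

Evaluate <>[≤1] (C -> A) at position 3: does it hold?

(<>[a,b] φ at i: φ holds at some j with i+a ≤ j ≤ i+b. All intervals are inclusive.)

Holds

Check (C -> A) at each j in [3,4]:
  j=3: true
  j=4: false
Found at j=3 → formula holds.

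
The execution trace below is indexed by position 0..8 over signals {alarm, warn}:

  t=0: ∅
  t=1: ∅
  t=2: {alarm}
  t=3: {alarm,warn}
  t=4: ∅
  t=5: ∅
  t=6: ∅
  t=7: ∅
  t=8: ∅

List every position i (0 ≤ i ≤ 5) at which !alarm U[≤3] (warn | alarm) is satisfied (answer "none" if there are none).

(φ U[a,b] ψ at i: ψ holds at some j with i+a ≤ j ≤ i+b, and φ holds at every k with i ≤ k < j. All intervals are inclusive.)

Evaluate at each i in [0,5]:
  i=0: ✓ (rhs at j=2; lhs holds on [0,1])
  i=1: ✓ (rhs at j=2; lhs holds on [1,1])
  i=2: ✓ (rhs at j=2)
  i=3: ✓ (rhs at j=3)
  i=4: ✗ (no rhs in [4,7])
  i=5: ✗ (no rhs in [5,8])

0, 1, 2, 3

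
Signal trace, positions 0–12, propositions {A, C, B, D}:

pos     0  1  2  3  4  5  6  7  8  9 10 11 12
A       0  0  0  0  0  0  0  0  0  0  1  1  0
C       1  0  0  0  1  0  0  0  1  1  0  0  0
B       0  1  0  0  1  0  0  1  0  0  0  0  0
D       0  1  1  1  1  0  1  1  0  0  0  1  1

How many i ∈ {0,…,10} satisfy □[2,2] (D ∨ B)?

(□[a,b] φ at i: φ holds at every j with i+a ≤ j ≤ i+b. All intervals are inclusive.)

Evaluate at each i in [0,10]:
  i=0: ✓ (all of [2,2])
  i=1: ✓ (all of [3,3])
  i=2: ✓ (all of [4,4])
  i=3: ✗ (fails at j=5)
  i=4: ✓ (all of [6,6])
  i=5: ✓ (all of [7,7])
  i=6: ✗ (fails at j=8)
  i=7: ✗ (fails at j=9)
  i=8: ✗ (fails at j=10)
  i=9: ✓ (all of [11,11])
  i=10: ✓ (all of [12,12])
Positions where it holds: {0, 1, 2, 4, 5, 9, 10} → 7.

7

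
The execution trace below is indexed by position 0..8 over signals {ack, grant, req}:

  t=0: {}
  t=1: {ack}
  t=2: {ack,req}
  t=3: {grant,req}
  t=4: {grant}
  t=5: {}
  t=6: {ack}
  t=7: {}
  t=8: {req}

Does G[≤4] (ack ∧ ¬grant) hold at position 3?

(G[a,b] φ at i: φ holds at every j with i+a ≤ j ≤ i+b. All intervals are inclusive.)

Check (ack ∧ ¬grant) at every j in [3,7]:
  j=3: false
  j=4: false
  j=5: false
  j=6: true
  j=7: false
Fails at j=3 → formula fails.

False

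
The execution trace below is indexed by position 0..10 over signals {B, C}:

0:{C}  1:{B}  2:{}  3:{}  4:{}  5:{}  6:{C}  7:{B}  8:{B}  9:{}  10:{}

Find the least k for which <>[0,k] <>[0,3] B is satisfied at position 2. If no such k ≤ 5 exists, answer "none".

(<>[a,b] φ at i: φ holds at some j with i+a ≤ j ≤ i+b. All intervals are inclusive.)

2

Scan j = 2,3,… for <>[0,3] B:
  j=2: fails
  j=3: fails
  j=4: holds
First hit at j=4, so smallest k = 4-2 = 2.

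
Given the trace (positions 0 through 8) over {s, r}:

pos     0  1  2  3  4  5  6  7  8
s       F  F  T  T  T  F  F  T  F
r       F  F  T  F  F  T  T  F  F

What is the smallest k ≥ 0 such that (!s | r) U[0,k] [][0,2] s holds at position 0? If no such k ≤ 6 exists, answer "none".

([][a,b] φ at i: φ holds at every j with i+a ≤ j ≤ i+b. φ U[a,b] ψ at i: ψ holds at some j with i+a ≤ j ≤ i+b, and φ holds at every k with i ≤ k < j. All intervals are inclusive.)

2

Need earliest j ≥ 0 with [][0,2] s, and (!s | r) at every k in [0,j-1].
  j=0: rhs fails.
  j=1: rhs fails.
  j=2: rhs holds; lhs holds on [0,1]. k = 2.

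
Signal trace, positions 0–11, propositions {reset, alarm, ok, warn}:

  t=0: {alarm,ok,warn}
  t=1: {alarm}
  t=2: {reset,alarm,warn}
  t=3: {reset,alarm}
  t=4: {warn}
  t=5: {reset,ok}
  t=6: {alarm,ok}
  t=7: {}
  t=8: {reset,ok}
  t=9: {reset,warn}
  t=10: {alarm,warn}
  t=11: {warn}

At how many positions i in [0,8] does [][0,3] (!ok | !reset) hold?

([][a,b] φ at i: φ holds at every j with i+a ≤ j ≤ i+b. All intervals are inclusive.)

Evaluate at each i in [0,8]:
  i=0: ✓ (all of [0,3])
  i=1: ✓ (all of [1,4])
  i=2: ✗ (fails at j=5)
  i=3: ✗ (fails at j=5)
  i=4: ✗ (fails at j=5)
  i=5: ✗ (fails at j=5)
  i=6: ✗ (fails at j=8)
  i=7: ✗ (fails at j=8)
  i=8: ✗ (fails at j=8)
Positions where it holds: {0, 1} → 2.

2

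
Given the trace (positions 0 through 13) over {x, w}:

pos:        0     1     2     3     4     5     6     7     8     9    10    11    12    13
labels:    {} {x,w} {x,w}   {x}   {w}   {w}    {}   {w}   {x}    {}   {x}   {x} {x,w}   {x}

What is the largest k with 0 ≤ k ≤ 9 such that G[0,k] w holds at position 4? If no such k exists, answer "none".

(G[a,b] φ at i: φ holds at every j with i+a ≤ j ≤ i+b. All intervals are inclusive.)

1

w must hold from j=4 onward; find where it first fails.
  j=4: holds
  j=5: holds
  j=6: fails
Holds on [4,5], so largest k = 1.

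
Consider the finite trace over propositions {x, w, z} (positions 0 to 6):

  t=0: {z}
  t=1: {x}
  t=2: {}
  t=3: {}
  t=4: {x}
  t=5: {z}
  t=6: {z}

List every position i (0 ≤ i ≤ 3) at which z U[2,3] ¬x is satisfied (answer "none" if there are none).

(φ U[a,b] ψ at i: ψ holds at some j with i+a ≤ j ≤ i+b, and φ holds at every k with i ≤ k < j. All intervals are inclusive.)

Evaluate at each i in [0,3]:
  i=0: ✗ (lhs fails at k=1 before rhs at j=2)
  i=1: ✗ (lhs fails at k=1 before rhs at j=3)
  i=2: ✗ (lhs fails at k=2 before rhs at j=5)
  i=3: ✗ (lhs fails at k=3 before rhs at j=5)

none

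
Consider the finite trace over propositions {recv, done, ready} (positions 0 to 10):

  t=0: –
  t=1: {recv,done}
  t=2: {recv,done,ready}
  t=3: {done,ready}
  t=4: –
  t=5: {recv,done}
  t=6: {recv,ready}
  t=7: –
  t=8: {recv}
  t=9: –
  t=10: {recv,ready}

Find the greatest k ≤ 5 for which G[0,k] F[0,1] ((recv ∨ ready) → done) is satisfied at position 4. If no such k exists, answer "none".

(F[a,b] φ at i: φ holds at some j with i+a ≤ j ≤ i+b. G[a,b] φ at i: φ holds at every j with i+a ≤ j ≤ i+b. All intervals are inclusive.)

5

F[0,1] ((recv ∨ ready) → done) must hold from j=4 onward; find where it first fails.
  j=4: holds
  j=5: holds
  j=6: holds
  j=7: holds
  j=8: holds
  j=9: holds
Holds through j=9; largest k = 5.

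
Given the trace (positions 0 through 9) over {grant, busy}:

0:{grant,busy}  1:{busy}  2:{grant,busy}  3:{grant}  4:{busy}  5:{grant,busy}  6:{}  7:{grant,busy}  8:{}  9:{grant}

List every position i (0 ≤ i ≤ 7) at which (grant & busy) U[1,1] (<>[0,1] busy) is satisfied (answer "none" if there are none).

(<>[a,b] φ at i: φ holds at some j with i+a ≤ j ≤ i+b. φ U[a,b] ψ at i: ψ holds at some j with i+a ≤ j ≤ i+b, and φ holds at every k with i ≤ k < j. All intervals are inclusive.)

0, 2, 5

Evaluate at each i in [0,7]:
  i=0: ✓ (rhs at j=1; lhs holds on [0,0])
  i=1: ✗ (lhs fails at k=1 before rhs at j=2)
  i=2: ✓ (rhs at j=3; lhs holds on [2,2])
  i=3: ✗ (lhs fails at k=3 before rhs at j=4)
  i=4: ✗ (lhs fails at k=4 before rhs at j=5)
  i=5: ✓ (rhs at j=6; lhs holds on [5,5])
  i=6: ✗ (lhs fails at k=6 before rhs at j=7)
  i=7: ✗ (no rhs in [8,8])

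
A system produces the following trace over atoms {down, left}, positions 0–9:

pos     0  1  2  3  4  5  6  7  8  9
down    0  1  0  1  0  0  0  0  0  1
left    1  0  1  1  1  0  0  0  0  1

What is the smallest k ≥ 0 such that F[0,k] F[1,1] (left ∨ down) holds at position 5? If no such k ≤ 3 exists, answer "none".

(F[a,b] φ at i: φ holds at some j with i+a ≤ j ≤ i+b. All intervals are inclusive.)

3

Scan j = 5,6,… for F[1,1] (left ∨ down):
  j=5: fails
  j=6: fails
  j=7: fails
  j=8: holds
First hit at j=8, so smallest k = 8-5 = 3.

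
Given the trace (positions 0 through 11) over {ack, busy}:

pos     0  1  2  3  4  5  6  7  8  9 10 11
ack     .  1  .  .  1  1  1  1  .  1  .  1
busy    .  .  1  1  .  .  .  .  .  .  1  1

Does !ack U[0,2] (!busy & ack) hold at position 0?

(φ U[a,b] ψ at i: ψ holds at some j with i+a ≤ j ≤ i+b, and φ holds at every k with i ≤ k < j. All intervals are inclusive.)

Need some j in [0,2] with (!busy & ack), and !ack at every k in [0,j-1].
  j=0: (!busy & ack) false.
  j=1: (!busy & ack) holds; !ack holds at every k in [0,0] → satisfied.

Yes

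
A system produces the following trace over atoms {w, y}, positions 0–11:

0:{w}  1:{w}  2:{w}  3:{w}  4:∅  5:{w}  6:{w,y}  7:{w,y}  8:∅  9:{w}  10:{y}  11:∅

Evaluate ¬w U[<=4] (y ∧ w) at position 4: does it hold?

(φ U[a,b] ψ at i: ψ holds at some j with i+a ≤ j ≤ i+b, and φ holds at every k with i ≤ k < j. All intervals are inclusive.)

No

Need some j in [4,8] with (y ∧ w), and ¬w at every k in [4,j-1].
  j=4: (y ∧ w) false.
  j=5: (y ∧ w) false.
  j=6: (y ∧ w) holds, but ¬w fails at k=5 → not this j.
  j=7: (y ∧ w) holds, but ¬w fails at k=5 → not this j.
  j=8: (y ∧ w) false.
No j in the window works → until fails.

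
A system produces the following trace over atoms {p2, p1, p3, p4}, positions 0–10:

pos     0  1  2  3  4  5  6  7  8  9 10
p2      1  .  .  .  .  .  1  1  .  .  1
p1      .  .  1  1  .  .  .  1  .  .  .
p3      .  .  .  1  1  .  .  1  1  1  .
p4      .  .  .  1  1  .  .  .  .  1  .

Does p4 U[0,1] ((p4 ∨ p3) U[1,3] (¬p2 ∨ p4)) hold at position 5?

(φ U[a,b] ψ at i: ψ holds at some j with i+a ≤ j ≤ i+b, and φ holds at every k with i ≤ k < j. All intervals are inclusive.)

Need some j in [5,6] with ((p4 ∨ p3) U[1,3] (¬p2 ∨ p4)), and p4 at every k in [5,j-1].
  j=5: ((p4 ∨ p3) U[1,3] (¬p2 ∨ p4)) — fails.
  j=6: ((p4 ∨ p3) U[1,3] (¬p2 ∨ p4)) — fails.
No j in the window works → until fails.

False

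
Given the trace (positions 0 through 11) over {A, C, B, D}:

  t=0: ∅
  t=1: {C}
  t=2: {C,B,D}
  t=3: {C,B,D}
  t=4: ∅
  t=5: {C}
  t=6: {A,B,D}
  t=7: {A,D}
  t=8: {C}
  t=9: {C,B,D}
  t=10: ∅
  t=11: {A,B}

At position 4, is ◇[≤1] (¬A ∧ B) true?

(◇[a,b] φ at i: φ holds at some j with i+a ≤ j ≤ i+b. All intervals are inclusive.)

Check (¬A ∧ B) at each j in [4,5]:
  j=4: false
  j=5: false
No position in the window satisfies it → formula fails.

False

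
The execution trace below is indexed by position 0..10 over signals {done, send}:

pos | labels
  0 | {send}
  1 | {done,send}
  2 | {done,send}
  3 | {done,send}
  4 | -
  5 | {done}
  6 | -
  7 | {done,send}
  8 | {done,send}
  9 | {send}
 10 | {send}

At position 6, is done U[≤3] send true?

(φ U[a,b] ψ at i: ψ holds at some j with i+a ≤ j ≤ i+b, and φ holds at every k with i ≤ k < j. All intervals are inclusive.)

Need some j in [6,9] with send, and done at every k in [6,j-1].
  j=6: send false.
  j=7: send holds, but done fails at k=6 → not this j.
  j=8: send holds, but done fails at k=6 → not this j.
  j=9: send holds, but done fails at k=6 → not this j.
No j in the window works → until fails.

Does not hold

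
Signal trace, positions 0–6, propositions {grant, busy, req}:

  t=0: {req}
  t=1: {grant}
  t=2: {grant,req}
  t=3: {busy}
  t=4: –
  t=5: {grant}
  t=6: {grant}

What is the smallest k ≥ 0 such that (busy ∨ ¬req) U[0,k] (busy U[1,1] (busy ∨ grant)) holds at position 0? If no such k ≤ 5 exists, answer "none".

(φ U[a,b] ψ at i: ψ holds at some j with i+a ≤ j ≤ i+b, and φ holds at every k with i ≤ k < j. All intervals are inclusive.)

Need earliest j ≥ 0 with (busy U[1,1] (busy ∨ grant)), and (busy ∨ ¬req) at every k in [0,j-1].
  j=0: rhs fails.
  j=1: rhs fails.
  j=2: rhs fails.
  j=3: rhs fails.
  j=4: rhs fails.
  j=5: rhs fails.
No witness within the range → none.

none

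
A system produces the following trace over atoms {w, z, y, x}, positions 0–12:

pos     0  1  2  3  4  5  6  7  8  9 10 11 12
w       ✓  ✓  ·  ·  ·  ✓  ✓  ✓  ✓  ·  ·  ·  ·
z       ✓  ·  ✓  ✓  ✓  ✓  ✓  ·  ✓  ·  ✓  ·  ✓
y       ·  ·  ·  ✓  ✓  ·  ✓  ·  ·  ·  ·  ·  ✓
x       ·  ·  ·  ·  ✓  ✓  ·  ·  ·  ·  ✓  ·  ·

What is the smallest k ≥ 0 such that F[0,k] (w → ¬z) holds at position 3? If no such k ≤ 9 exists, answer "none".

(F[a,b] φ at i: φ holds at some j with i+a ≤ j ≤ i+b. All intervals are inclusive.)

Scan j = 3,4,… for (w → ¬z):
  j=3: holds
First hit at j=3, so smallest k = 3-3 = 0.

0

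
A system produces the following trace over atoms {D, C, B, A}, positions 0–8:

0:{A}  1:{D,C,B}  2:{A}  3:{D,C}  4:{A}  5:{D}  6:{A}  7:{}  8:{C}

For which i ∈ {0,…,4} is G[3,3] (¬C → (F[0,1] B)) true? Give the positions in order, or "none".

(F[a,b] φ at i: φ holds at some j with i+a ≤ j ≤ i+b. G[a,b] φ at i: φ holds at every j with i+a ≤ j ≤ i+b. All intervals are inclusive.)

Evaluate at each i in [0,4]:
  i=0: ✓ (all of [3,3])
  i=1: ✗ (fails at j=4)
  i=2: ✗ (fails at j=5)
  i=3: ✗ (fails at j=6)
  i=4: ✗ (fails at j=7)

0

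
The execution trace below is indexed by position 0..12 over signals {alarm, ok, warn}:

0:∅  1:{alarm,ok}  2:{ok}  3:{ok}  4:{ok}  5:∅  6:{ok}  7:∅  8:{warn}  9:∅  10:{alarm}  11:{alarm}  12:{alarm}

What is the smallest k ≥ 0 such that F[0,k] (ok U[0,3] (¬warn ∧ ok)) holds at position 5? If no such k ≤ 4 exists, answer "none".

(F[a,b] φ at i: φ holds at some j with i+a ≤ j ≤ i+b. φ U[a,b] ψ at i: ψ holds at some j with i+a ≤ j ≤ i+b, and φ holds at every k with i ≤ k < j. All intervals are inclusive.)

1

Scan j = 5,6,… for (ok U[0,3] (¬warn ∧ ok)):
  j=5: fails
  j=6: holds
First hit at j=6, so smallest k = 6-5 = 1.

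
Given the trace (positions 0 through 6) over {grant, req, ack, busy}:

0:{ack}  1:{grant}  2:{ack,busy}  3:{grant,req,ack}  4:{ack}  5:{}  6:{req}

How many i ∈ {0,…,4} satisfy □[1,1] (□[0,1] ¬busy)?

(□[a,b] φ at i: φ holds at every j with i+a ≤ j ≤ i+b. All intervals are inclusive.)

Evaluate at each i in [0,4]:
  i=0: ✗ (fails at j=1)
  i=1: ✗ (fails at j=2)
  i=2: ✓ (all of [3,3])
  i=3: ✓ (all of [4,4])
  i=4: ✓ (all of [5,5])
Positions where it holds: {2, 3, 4} → 3.

3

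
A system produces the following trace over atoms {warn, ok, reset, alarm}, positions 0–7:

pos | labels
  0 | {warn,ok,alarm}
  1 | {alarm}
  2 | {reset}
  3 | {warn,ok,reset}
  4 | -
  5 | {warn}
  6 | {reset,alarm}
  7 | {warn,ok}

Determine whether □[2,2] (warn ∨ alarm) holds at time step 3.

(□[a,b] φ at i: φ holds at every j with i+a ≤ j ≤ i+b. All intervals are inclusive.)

Check (warn ∨ alarm) at every j in [5,5]:
  j=5: true
All positions satisfy it → formula holds.

True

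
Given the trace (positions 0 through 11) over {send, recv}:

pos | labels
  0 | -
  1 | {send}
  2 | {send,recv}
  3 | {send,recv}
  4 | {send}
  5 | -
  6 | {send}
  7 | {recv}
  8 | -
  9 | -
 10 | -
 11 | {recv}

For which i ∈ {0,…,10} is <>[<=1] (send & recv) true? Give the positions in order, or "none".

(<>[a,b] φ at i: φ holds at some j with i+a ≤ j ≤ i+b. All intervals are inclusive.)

Evaluate at each i in [0,10]:
  i=0: ✗ (none in [0,1])
  i=1: ✓ (witness j=2)
  i=2: ✓ (witness j=2)
  i=3: ✓ (witness j=3)
  i=4: ✗ (none in [4,5])
  i=5: ✗ (none in [5,6])
  i=6: ✗ (none in [6,7])
  i=7: ✗ (none in [7,8])
  i=8: ✗ (none in [8,9])
  i=9: ✗ (none in [9,10])
  i=10: ✗ (none in [10,11])

1, 2, 3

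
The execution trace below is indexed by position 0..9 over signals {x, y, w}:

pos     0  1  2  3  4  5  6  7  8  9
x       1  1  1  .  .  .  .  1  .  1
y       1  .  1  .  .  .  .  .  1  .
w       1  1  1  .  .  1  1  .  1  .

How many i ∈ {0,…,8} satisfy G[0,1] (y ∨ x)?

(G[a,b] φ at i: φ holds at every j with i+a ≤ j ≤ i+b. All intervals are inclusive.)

Evaluate at each i in [0,8]:
  i=0: ✓ (all of [0,1])
  i=1: ✓ (all of [1,2])
  i=2: ✗ (fails at j=3)
  i=3: ✗ (fails at j=3)
  i=4: ✗ (fails at j=4)
  i=5: ✗ (fails at j=5)
  i=6: ✗ (fails at j=6)
  i=7: ✓ (all of [7,8])
  i=8: ✓ (all of [8,9])
Positions where it holds: {0, 1, 7, 8} → 4.

4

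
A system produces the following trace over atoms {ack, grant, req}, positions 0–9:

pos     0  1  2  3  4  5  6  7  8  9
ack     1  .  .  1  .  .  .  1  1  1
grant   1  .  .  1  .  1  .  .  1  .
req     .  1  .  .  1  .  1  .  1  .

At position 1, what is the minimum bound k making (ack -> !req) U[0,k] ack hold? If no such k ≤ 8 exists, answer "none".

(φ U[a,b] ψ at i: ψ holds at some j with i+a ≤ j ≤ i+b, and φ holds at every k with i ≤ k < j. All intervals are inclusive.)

Need earliest j ≥ 1 with ack, and (ack -> !req) at every k in [1,j-1].
  j=1: rhs fails.
  j=2: rhs fails.
  j=3: rhs holds; lhs holds on [1,2]. k = 2.

2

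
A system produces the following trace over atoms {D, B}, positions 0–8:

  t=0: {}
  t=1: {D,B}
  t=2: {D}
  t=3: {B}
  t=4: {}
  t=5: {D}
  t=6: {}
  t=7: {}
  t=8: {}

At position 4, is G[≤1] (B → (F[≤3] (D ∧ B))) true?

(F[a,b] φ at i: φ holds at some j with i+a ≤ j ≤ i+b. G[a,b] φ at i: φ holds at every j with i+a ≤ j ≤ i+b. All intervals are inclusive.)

Holds

Check (B → (F[≤3] (D ∧ B))) at every j in [4,5]:
  j=4: antecedent false → ✓
  j=5: antecedent false → ✓
All positions satisfy it → formula holds.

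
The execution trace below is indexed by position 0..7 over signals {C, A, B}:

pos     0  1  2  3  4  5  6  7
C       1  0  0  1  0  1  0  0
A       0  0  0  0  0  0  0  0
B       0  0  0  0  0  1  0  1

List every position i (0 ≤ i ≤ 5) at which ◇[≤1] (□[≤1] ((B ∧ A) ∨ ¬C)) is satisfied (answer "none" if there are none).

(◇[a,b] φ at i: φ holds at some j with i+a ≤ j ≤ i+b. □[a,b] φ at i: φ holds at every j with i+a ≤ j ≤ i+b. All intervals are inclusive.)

Evaluate at each i in [0,5]:
  i=0: ✓ (witness j=1)
  i=1: ✓ (witness j=1)
  i=2: ✗ (none in [2,3])
  i=3: ✗ (none in [3,4])
  i=4: ✗ (none in [4,5])
  i=5: ✓ (witness j=6)

0, 1, 5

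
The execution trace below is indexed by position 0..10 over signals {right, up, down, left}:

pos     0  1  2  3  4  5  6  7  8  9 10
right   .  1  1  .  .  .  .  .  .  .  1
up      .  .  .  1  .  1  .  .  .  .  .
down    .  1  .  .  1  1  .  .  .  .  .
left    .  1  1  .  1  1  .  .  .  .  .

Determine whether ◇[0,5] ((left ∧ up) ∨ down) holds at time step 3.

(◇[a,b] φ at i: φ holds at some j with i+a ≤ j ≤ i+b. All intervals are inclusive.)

Check ((left ∧ up) ∨ down) at each j in [3,8]:
  j=3: false
  j=4: true
  j=5: true
  j=6: false
  j=7: false
  j=8: false
Found at j=4 → formula holds.

True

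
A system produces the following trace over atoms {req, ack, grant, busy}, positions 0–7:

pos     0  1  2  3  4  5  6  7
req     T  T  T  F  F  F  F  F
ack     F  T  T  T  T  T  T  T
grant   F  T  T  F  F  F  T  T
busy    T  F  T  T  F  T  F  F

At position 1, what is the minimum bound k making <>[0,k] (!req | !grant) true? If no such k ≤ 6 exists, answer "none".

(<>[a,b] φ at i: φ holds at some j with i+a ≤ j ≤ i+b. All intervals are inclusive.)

2

Scan j = 1,2,… for (!req | !grant):
  j=1: fails
  j=2: fails
  j=3: holds
First hit at j=3, so smallest k = 3-1 = 2.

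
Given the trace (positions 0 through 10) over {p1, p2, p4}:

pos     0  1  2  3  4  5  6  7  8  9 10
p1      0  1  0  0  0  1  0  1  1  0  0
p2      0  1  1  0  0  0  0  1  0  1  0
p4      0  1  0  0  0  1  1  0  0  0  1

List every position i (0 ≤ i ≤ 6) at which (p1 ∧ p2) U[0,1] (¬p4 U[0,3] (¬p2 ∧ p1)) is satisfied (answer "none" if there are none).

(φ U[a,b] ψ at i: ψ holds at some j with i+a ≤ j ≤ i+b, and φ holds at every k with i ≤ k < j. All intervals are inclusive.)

1, 2, 3, 4, 5

Evaluate at each i in [0,6]:
  i=0: ✗ (no rhs in [0,1])
  i=1: ✓ (rhs at j=2; lhs holds on [1,1])
  i=2: ✓ (rhs at j=2)
  i=3: ✓ (rhs at j=3)
  i=4: ✓ (rhs at j=4)
  i=5: ✓ (rhs at j=5)
  i=6: ✗ (lhs fails at k=6 before rhs at j=7)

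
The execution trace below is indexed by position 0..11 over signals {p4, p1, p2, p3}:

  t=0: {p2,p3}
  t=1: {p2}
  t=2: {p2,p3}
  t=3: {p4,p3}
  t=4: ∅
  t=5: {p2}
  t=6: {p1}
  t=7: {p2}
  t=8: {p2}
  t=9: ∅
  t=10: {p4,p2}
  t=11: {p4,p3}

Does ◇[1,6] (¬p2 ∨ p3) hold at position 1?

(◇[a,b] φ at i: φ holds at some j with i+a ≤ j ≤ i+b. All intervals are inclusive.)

Holds

Check (¬p2 ∨ p3) at each j in [2,7]:
  j=2: true
  j=3: true
  j=4: true
  j=5: false
  j=6: true
  j=7: false
Found at j=2 → formula holds.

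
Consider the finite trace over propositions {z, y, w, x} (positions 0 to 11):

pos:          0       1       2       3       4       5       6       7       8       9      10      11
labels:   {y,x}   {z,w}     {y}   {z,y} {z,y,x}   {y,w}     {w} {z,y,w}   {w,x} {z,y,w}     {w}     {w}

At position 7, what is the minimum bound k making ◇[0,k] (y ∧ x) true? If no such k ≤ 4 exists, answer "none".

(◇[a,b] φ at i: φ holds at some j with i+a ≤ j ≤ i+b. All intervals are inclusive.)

Scan j = 7,8,… for (y ∧ x):
  j=7: fails
  j=8: fails
  j=9: fails
  j=10: fails
  j=11: fails
No j in [7,11] satisfies it → none.

none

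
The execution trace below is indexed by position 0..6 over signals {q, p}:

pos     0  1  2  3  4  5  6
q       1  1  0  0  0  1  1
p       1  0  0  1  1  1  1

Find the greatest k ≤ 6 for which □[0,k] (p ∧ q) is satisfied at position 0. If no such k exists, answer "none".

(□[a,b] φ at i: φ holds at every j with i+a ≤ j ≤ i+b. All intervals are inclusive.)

0

(p ∧ q) must hold from j=0 onward; find where it first fails.
  j=0: holds
  j=1: fails
Holds on [0,0], so largest k = 0.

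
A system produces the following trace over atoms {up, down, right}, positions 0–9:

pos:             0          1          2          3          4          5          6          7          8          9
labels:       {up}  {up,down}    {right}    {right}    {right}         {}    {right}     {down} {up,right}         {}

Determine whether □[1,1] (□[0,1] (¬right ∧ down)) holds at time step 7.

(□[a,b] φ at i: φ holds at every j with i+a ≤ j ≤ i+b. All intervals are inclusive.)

Does not hold

Check □[0,1] (¬right ∧ down) at every j in [8,8]:
  j=8: fails at 8
Fails at j=8 → formula fails.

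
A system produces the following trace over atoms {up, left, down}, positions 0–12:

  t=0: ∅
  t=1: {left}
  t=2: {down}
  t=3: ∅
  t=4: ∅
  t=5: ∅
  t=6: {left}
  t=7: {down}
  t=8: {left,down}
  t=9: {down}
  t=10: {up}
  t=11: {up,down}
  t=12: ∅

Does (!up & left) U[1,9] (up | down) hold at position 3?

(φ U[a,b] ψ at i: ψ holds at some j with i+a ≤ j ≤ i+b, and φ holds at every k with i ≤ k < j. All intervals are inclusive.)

Does not hold

Need some j in [4,12] with (up | down), and (!up & left) at every k in [3,j-1].
  j=4: (up | down) false.
  j=5: (up | down) false.
  j=6: (up | down) false.
  j=7: (up | down) holds, but (!up & left) fails at k=3 → not this j.
  j=8: (up | down) holds, but (!up & left) fails at k=3 → not this j.
  j=9: (up | down) holds, but (!up & left) fails at k=3 → not this j.
  j=10: (up | down) holds, but (!up & left) fails at k=3 → not this j.
  j=11: (up | down) holds, but (!up & left) fails at k=3 → not this j.
  j=12: (up | down) false.
No j in the window works → until fails.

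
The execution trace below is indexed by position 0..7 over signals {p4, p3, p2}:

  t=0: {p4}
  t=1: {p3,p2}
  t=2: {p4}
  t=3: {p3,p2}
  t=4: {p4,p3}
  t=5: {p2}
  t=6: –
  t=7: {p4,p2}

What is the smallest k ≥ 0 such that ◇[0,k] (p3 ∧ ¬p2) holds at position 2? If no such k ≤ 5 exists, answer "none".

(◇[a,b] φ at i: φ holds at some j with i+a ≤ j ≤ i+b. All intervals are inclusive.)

2

Scan j = 2,3,… for (p3 ∧ ¬p2):
  j=2: fails
  j=3: fails
  j=4: holds
First hit at j=4, so smallest k = 4-2 = 2.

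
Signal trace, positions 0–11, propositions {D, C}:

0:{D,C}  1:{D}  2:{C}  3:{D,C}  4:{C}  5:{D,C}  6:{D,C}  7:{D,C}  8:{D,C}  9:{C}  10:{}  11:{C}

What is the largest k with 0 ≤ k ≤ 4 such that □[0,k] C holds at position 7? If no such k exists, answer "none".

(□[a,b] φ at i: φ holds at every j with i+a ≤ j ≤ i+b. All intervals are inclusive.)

2

C must hold from j=7 onward; find where it first fails.
  j=7: holds
  j=8: holds
  j=9: holds
  j=10: fails
Holds on [7,9], so largest k = 2.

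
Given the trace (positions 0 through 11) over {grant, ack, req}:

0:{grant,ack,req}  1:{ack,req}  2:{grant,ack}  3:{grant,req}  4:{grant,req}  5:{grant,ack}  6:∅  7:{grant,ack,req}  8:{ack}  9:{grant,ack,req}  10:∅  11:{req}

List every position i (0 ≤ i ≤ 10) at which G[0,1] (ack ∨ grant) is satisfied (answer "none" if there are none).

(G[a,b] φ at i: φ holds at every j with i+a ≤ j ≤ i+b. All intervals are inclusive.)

0, 1, 2, 3, 4, 7, 8

Evaluate at each i in [0,10]:
  i=0: ✓ (all of [0,1])
  i=1: ✓ (all of [1,2])
  i=2: ✓ (all of [2,3])
  i=3: ✓ (all of [3,4])
  i=4: ✓ (all of [4,5])
  i=5: ✗ (fails at j=6)
  i=6: ✗ (fails at j=6)
  i=7: ✓ (all of [7,8])
  i=8: ✓ (all of [8,9])
  i=9: ✗ (fails at j=10)
  i=10: ✗ (fails at j=10)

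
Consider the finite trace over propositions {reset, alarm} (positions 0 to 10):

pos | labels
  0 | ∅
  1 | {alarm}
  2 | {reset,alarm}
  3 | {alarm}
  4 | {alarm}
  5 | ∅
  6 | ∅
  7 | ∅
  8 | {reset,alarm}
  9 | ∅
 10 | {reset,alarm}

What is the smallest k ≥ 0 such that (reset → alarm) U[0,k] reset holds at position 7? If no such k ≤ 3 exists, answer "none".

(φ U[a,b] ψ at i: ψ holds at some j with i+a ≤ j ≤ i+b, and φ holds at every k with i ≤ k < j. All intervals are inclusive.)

1

Need earliest j ≥ 7 with reset, and (reset → alarm) at every k in [7,j-1].
  j=7: rhs fails.
  j=8: rhs holds; lhs holds on [7,7]. k = 1.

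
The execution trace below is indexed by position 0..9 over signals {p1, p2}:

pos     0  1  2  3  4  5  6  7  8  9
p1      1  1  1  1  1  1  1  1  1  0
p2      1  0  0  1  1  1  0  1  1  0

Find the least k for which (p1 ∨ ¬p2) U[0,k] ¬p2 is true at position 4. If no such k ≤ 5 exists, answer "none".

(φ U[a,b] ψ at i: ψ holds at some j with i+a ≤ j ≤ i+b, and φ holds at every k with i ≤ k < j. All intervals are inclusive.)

Need earliest j ≥ 4 with ¬p2, and (p1 ∨ ¬p2) at every k in [4,j-1].
  j=4: rhs fails.
  j=5: rhs fails.
  j=6: rhs holds; lhs holds on [4,5]. k = 2.

2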